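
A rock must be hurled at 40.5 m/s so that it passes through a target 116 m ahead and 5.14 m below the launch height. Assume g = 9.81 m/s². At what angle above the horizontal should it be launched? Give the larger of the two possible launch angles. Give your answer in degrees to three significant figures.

Trajectory: y = x tanθ − g x² (1 + tan²θ)/(2v₀²). With x = 116, y = −5.14, v₀ = 40.5, g = 9.81:
40.24 tan²θ − 116 tanθ + (35.10) = 0.
tanθ = [116 ± √(116² − 4 × 40.24 × (35.10))] / (2 × 40.24) = (116 ± 88.36) / 80.48, giving tanθ = 0.3435 or 2.539.
θ = 18.96° or 68.50°; the larger is 68.50°.

68.5°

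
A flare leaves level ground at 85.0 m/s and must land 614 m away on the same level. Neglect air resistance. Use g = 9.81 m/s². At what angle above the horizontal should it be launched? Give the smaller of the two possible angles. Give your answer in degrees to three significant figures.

Level-ground range R = v₀² sin(2θ)/g ⇒ sin(2θ) = gR/v₀² = 9.81 × 614 / 85.0² = 0.8337.
2θ = 56.48° or 180° − 56.48° = 123.5°, so θ = 28.24° or 61.76°.
The smaller angle is 28.24°.

28.2°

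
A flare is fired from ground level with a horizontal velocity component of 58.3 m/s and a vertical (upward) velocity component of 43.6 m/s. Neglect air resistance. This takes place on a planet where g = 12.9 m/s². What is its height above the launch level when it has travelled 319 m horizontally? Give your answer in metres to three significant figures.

45.5 m

At x = 319 m, t = x/vₓ = 319/58.30 = 5.472 s.
Height: y = v_y0 t − ½ g t² = 43.60 × 5.472 − 6.450 × 5.472² = 238.6 − 193.1 = 45.46 m.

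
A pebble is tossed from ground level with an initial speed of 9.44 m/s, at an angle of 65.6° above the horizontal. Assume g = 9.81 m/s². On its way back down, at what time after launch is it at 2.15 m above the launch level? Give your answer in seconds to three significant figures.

Horizontal component vₓ = 9.440 cos 65.6° = 3.900 m/s; vertical v_y0 = 9.440 sin 65.6° = 8.597 m/s.
Require v_y0 t − ½ g t² = 2.15, i.e. 4.905 t² − 8.597 t + 2.15 = 0.
t = [8.597 ± √(8.597² − 2·9.81·2.15)] / 9.81 = (8.597 ± 5.632) / 9.81, so t = 0.3022 s or t = 1.450 s.
The descending-branch root is 1.450 s.

1.45 s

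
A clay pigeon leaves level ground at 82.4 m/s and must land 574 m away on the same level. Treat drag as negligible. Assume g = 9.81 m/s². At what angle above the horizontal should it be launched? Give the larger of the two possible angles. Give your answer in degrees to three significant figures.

R = v₀² sin 2θ / g gives sin 2θ = gR/v₀² = 9.81·574/82.4² = 0.8293.
2θ = 56.03° or 180° − 56.03° = 124.0°, so θ = 28.01° or 61.99°.
The larger angle is 61.99°.

62.0°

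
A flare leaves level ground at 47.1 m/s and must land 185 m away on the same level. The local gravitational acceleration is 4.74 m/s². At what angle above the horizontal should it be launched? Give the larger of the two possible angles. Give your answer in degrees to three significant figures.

R = v₀² sin 2θ / g gives sin 2θ = gR/v₀² = 4.74·185/47.1² = 0.3953.
2θ = 23.28° or 180° − 23.28° = 156.7°, so θ = 11.64° or 78.36°.
The larger angle is 78.36°.

78.4°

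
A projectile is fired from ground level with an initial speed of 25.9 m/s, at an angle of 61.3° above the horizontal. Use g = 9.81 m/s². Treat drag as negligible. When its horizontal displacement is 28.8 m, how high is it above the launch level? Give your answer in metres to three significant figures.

Resolve: vₓ = 25.90 cos 61.3° = 12.44 m/s and v_y0 = 25.90 sin 61.3° = 22.72 m/s.
x = vₓ t ⇒ t = 28.8/12.44 = 2.316 s.
Height: y = v_y0 t − ½ g t² = 22.72 × 2.316 − 4.905 × 2.316² = 52.60 − 26.30 = 26.31 m.

26.3 m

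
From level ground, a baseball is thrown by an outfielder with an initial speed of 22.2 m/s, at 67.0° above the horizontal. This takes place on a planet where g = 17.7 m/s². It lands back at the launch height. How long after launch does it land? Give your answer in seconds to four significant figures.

vₓ = 22.20 cos 67.0° = 8.674 m/s; v_y0 = 22.20 sin 67.0° = 20.44 m/s.
Landing at launch height ⇒ T = 2 v_y0 / g = 2 × 20.44 / 17.7 = 2.309 s.

2.309 s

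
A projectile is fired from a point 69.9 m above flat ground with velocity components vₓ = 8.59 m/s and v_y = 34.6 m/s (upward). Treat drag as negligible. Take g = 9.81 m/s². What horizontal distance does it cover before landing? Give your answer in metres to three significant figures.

With up positive and y = 0 at the ground: y(t) = 69.9 + (34.60) t − 4.905 t². Setting y = 0 and taking the positive root: t = [34.60 + √(34.60² + 2·9.81·69.9)] / 9.81 = (34.60 + 50.68) / 9.81 = 8.693 s.
Horizontal distance: R = vₓ t = 8.590 × 8.693 = 74.68 m.

74.7 m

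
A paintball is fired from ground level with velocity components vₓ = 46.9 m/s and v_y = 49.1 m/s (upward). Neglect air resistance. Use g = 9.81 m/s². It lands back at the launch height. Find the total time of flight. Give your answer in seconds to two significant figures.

It returns to y = 0 when t = 2 v_y0 / g = 2(49.10)/9.81 = 10.01 s.

10 s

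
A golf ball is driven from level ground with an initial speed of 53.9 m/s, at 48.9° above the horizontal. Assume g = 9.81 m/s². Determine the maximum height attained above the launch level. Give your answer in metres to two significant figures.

84 m

vₓ = 53.90 cos 48.9° = 35.43 m/s; v_y0 = 53.90 sin 48.9° = 40.62 m/s.
At the apex v_y = 0, so H = v_y0²/(2g) = 40.62²/19.62 = 84.08 m.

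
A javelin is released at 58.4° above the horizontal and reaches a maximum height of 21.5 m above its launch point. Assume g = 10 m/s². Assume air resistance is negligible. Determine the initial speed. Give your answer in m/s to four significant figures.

At the peak v_y = 0, so v_y0 = √(2gH) = √(2 × 10.0 × 21.5) = 20.74 m/s.
v_y0 = v₀ sin θ ⇒ v₀ = 20.74 / sin 58.4° = 24.35 m/s.

24.35 m/s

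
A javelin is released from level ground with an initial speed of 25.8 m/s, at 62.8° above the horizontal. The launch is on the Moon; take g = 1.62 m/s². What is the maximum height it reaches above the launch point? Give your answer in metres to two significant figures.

160 m

Horizontal component vₓ = 25.80 cos 62.8° = 11.79 m/s; vertical v_y0 = 25.80 sin 62.8° = 22.95 m/s.
At the apex v_y = 0, so H = v_y0²/(2g) = 22.95²/3.240 = 162.5 m.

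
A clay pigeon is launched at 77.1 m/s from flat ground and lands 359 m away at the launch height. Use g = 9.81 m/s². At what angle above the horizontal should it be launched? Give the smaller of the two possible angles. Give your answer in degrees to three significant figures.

Level-ground range R = v₀² sin(2θ)/g ⇒ sin(2θ) = gR/v₀² = 9.81 × 359 / 77.1² = 0.5925.
2θ = 36.33° or 180° − 36.33° = 143.7°, so θ = 18.17° or 71.83°.
The smaller angle is 18.17°.

18.2°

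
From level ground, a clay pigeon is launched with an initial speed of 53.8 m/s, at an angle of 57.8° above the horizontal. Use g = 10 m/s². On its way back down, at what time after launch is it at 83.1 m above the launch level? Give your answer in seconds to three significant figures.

vₓ = 53.80 cos 57.8° = 28.67 m/s; v_y0 = 53.80 sin 57.8° = 45.53 m/s.
Set y = v_y0 t − ½ g t² = 83.1: 5.000 t² − 45.53 t + 83.1 = 0.
Quadratic formula: t = (45.53 ± √410.54) / 10.0 = (45.53 ± 20.26) / 10.0 → t = 2.526 s or 6.579 s.
The descending-branch root is 6.579 s.

6.58 s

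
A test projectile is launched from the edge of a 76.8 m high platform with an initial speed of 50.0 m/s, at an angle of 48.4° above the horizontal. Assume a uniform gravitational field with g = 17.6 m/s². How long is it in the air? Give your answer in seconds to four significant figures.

5.763 s

Resolve: vₓ = 50.00 cos 48.4° = 33.20 m/s and v_y0 = 50.00 sin 48.4° = 37.39 m/s.
The projectile lands when y = 76.8 + (37.39) t − ½·17.6·t² = 0. Positive root: t = (37.39 + √(37.39² + 2·17.6·76.8)) / 17.6 = (37.39 + 64.04) / 17.6 = 5.763 s.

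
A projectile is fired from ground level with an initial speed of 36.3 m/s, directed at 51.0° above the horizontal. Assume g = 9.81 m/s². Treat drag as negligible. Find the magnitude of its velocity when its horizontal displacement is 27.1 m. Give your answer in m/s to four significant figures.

Components: vₓ = 36.30 cos 51.0° = 22.84 m/s, v_y0 = 36.30 sin 51.0° = 28.21 m/s.
x = vₓ t ⇒ t = 27.1/22.84 = 1.186 s.
Vertical velocity there: v_y = v_y0 − g t = 28.21 − 9.81 × 1.186 = 16.57 m/s.
Speed: √(vₓ² + v_y²) = √(22.84² + 16.57²) = 28.22 m/s.

28.22 m/s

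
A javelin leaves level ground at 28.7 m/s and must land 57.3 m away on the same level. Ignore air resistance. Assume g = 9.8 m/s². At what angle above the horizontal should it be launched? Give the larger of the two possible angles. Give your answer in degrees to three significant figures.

From R = (v₀²/g) sin 2θ: sin 2θ = 9.80 × 57.3 / 823.69 = 0.6817.
2θ = 42.98° or 180° − 42.98° = 137.0°, so θ = 21.49° or 68.51°.
The larger angle is 68.51°.

68.5°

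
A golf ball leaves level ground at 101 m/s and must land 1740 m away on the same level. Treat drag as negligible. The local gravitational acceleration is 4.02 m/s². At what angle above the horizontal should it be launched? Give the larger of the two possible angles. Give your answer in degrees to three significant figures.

68.4°

R = v₀² sin 2θ / g gives sin 2θ = gR/v₀² = 4.02·1740/101² = 0.6857.
2θ = 43.29° or 180° − 43.29° = 136.7°, so θ = 21.65° or 68.35°.
The larger angle is 68.35°.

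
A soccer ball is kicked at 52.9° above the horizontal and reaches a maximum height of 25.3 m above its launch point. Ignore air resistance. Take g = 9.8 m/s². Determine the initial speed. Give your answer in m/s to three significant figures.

At the peak v_y = 0, so v_y0 = √(2gH) = √(2 × 9.80 × 25.3) = 22.27 m/s.
v_y0 = v₀ sin θ ⇒ v₀ = 22.27 / sin 52.9° = 27.92 m/s.

27.9 m/s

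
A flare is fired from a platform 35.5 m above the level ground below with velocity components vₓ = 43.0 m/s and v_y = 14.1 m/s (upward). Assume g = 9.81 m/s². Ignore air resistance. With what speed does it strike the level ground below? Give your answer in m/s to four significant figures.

52.39 m/s

The projectile lands when y = 35.5 + (14.10) t − ½·9.81·t² = 0. Positive root: t = (14.10 + √(14.10² + 2·9.81·35.5)) / 9.81 = (14.10 + 29.92) / 9.81 = 4.487 s.
Vertical velocity at impact: v_y = v_y0 − g t = 14.10 − 9.81 × 4.487 = −29.92 m/s.
Speed: |v| = √(vₓ² + v_y²) = √(43.00² + 29.92²) = 52.39 m/s.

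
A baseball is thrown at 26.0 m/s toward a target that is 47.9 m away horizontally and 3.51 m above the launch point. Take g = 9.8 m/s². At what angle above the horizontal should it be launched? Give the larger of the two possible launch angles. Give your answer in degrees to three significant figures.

67.1°

Trajectory: y = x tanθ − g x² (1 + tan²θ)/(2v₀²). With x = 47.9, y = 3.51, v₀ = 26.0, g = 9.80:
16.63 tan²θ − 47.9 tanθ + (20.14) = 0.
tanθ = [47.9 ± √(47.9² − 4 × 16.63 × (20.14))] / (2 × 16.63) = (47.9 ± 30.90) / 33.26, giving tanθ = 0.5112 or 2.369.
θ = 27.08° or 67.11°; the larger is 67.11°.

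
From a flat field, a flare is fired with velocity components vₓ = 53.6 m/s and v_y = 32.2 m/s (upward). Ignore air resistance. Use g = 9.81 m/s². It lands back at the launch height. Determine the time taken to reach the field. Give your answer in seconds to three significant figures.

6.56 s

It returns to y = 0 when t = 2 v_y0 / g = 2(32.20)/9.81 = 6.565 s.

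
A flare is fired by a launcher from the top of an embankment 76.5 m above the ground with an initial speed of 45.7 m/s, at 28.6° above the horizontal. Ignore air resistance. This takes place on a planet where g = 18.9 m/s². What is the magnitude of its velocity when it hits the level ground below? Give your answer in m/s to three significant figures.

70.6 m/s

Horizontal component vₓ = 45.70 cos 28.6° = 40.12 m/s; vertical v_y0 = 45.70 sin 28.6° = 21.88 m/s.
The projectile lands when y = 76.5 + (21.88) t − ½·18.9·t² = 0. Positive root: t = (21.88 + √(21.88² + 2·18.9·76.5)) / 18.9 = (21.88 + 58.05) / 18.9 = 4.229 s.
Vertical velocity at impact: v_y = v_y0 − g t = 21.88 − 18.9 × 4.229 = −58.05 m/s.
Speed: |v| = √(vₓ² + v_y²) = √(40.12² + 58.05²) = 70.57 m/s.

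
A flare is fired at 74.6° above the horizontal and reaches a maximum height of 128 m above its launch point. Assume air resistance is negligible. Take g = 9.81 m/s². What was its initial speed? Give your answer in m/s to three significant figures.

52.0 m/s

At the peak v_y = 0, so v_y0 = √(2gH) = √(2 × 9.81 × 128) = 50.11 m/s.
v_y0 = v₀ sin θ ⇒ v₀ = 50.11 / sin 74.6° = 51.98 m/s.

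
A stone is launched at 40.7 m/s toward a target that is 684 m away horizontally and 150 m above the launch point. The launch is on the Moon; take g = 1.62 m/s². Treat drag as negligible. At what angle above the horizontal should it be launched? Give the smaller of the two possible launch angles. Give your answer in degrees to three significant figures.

Trajectory: y = x tanθ − g x² (1 + tan²θ)/(2v₀²). With x = 684, y = 150, v₀ = 40.7, g = 1.62:
228.8 tan²θ − 684 tanθ + (378.8) = 0.
tanθ = [684 ± √(684² − 4 × 228.8 × (378.8))] / (2 × 228.8) = (684 ± 348.2) / 457.5, giving tanθ = 0.7339 or 2.256.
θ = 36.28° or 66.09°; the smaller is 36.28°.

36.3°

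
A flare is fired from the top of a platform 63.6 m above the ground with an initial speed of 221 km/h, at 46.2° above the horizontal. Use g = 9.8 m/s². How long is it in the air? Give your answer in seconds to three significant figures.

10.3 s

Convert: 221 km/h = 221/3.6 = 61.39 m/s.
vₓ = 61.39 cos 46.2° = 42.49 m/s; v_y0 = 61.39 sin 46.2° = 44.31 m/s.
Vertical motion (up positive, ground at y = 0): 4.900 t² − (44.31) t − 63.6 = 0, so t = (44.31 + √(44.31² + 2·9.80·63.6)) / 9.80 = (44.31 + 56.65) / 9.80 = 10.30 s.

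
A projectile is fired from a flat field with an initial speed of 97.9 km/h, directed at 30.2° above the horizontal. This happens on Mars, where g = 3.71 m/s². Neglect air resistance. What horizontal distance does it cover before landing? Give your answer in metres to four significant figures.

173.3 m

Convert: 97.9 km/h = 97.9/3.6 = 27.19 m/s.
vₓ = 27.19 cos 30.2° = 23.50 m/s; v_y0 = 27.19 sin 30.2° = 13.68 m/s.
Flight time T = 2 v_y0 / g = 7.374 s.
Horizontal distance R = vₓ T = 23.50 × 7.374 = 173.3 m.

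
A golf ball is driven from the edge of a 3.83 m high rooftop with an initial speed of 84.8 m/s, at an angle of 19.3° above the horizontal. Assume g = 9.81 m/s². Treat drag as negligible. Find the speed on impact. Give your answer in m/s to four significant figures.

85.24 m/s

Resolve: vₓ = 84.80 cos 19.3° = 80.03 m/s and v_y0 = 84.80 sin 19.3° = 28.03 m/s.
The projectile lands when y = 3.83 + (28.03) t − ½·9.81·t² = 0. Positive root: t = (28.03 + √(28.03² + 2·9.81·3.83)) / 9.81 = (28.03 + 29.34) / 9.81 = 5.848 s.
Vertical velocity at impact: v_y = v_y0 − g t = 28.03 − 9.81 × 5.848 = −29.34 m/s.
Speed: |v| = √(vₓ² + v_y²) = √(80.03² + 29.34²) = 85.24 m/s.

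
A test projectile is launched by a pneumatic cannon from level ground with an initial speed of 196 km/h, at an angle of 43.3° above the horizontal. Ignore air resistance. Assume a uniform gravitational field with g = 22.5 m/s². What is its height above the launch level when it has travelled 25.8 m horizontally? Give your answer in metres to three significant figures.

Convert: 196 km/h = 196/3.6 = 54.44 m/s.
Components: vₓ = 54.44 cos 43.3° = 39.62 m/s, v_y0 = 54.44 sin 43.3° = 37.34 m/s.
At x = 25.8 m, t = x/vₓ = 25.8/39.62 = 0.6511 s.
Height: y = v_y0 t − ½ g t² = 37.34 × 0.6511 − 11.25 × 0.6511² = 24.31 − 4.770 = 19.54 m.

19.5 m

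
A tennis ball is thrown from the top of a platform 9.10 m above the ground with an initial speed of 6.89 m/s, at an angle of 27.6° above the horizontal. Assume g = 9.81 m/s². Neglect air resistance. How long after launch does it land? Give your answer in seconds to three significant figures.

Resolve: vₓ = 6.890 cos 27.6° = 6.106 m/s and v_y0 = 6.890 sin 27.6° = 3.192 m/s.
With up positive and y = 0 at the ground: y(t) = 9.10 + (3.192) t − 4.905 t². Setting y = 0 and taking the positive root: t = [3.192 + √(3.192² + 2·9.81·9.10)] / 9.81 = (3.192 + 13.74) / 9.81 = 1.726 s.

1.73 s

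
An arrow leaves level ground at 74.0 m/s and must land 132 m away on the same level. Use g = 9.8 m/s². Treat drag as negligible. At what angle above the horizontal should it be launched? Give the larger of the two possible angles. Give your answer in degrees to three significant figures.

83.2°

R = v₀² sin 2θ / g gives sin 2θ = gR/v₀² = 9.80·132/74.0² = 0.2362.
2θ = 13.66° or 180° − 13.66° = 166.3°, so θ = 6.832° or 83.17°.
The larger angle is 83.17°.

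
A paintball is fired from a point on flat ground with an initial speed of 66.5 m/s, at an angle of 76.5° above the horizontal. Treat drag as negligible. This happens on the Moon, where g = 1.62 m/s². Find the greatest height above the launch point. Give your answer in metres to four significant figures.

1291 m

Resolve: vₓ = 66.50 cos 76.5° = 15.52 m/s and v_y0 = 66.50 sin 76.5° = 64.66 m/s.
Maximum height: H = v_y0² / (2g) = 64.66² / (2 × 1.62) = 1291 m.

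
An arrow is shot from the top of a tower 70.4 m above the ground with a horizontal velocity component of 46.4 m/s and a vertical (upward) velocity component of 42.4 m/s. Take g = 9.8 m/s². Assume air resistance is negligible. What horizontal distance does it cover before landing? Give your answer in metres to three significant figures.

468 m

The projectile lands when y = 70.4 + (42.40) t − ½·9.80·t² = 0. Positive root: t = (42.40 + √(42.40² + 2·9.80·70.4)) / 9.80 = (42.40 + 56.37) / 9.80 = 10.08 s.
Horizontal distance: R = vₓ t = 46.40 × 10.08 = 467.6 m.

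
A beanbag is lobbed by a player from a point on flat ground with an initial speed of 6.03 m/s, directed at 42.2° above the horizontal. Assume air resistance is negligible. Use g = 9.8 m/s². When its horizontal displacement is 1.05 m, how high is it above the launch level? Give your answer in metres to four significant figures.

0.6814 m

Resolve: vₓ = 6.030 cos 42.2° = 4.467 m/s and v_y0 = 6.030 sin 42.2° = 4.050 m/s.
Time to reach x = 1.05 m: t = x/vₓ = 1.05/4.467 = 0.2351 s.
Height: y = v_y0 t − ½ g t² = 4.050 × 0.2351 − 4.900 × 0.2351² = 0.9521 − 0.2707 = 0.6814 m.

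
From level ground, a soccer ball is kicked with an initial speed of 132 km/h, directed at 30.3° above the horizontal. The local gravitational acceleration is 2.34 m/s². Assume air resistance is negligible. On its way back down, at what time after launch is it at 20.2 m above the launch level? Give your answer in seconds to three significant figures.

14.6 s

Convert: 132 km/h = 132/3.6 = 36.67 m/s.
Horizontal component vₓ = 36.67 cos 30.3° = 31.66 m/s; vertical v_y0 = 36.67 sin 30.3° = 18.50 m/s.
Height y(t) = 18.50 t − 1.170 t² = 20.2 gives 1.170 t² − 18.50 t + 20.2 = 0.
Quadratic formula: t = (18.50 ± √247.69) / 2.34 = (18.50 ± 15.74) / 2.34 → t = 1.180 s or 14.63 s.
The descending-branch root is 14.63 s.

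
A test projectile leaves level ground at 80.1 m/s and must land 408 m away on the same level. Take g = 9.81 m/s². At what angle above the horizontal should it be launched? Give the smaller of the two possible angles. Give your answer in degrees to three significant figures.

19.3°

Level-ground range R = v₀² sin(2θ)/g ⇒ sin(2θ) = gR/v₀² = 9.81 × 408 / 80.1² = 0.6238.
2θ = 38.60° or 180° − 38.60° = 141.4°, so θ = 19.30° or 70.70°.
The smaller angle is 19.30°.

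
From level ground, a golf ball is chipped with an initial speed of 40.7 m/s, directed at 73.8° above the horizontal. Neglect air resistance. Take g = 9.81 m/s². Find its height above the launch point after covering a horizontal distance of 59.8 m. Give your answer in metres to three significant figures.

Components: vₓ = 40.70 cos 73.8° = 11.35 m/s, v_y0 = 40.70 sin 73.8° = 39.08 m/s.
Time to reach x = 59.8 m: t = x/vₓ = 59.8/11.35 = 5.266 s.
Height: y = v_y0 t − ½ g t² = 39.08 × 5.266 − 4.905 × 5.266² = 205.8 − 136.0 = 69.79 m.

69.8 m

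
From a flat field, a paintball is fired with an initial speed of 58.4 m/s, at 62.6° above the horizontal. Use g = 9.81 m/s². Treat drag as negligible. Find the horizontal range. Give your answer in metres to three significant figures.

Resolve: vₓ = 58.40 cos 62.6° = 26.88 m/s and v_y0 = 58.40 sin 62.6° = 51.85 m/s.
Time aloft: T = 2 v_y0 / g = 2 × 51.85 / 9.81 = 10.57 s.
Range: R = vₓ T = 26.88 × 10.57 = 284.1 m.

284 m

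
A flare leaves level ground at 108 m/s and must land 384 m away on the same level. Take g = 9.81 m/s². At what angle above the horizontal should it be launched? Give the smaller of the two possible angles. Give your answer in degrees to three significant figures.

9.42°

R = v₀² sin 2θ / g gives sin 2θ = gR/v₀² = 9.81·384/108² = 0.3230.
2θ = 18.84° or 180° − 18.84° = 161.2°, so θ = 9.421° or 80.58°.
The smaller angle is 9.421°.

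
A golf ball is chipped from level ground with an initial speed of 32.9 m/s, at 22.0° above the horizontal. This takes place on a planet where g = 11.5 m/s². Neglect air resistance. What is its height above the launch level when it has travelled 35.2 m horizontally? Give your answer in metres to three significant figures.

6.57 m

Components: vₓ = 32.90 cos 22.0° = 30.50 m/s, v_y0 = 32.90 sin 22.0° = 12.32 m/s.
Time to reach x = 35.2 m: t = x/vₓ = 35.2/30.50 = 1.154 s.
Height: y = v_y0 t − ½ g t² = 12.32 × 1.154 − 5.750 × 1.154² = 14.22 − 7.656 = 6.565 m.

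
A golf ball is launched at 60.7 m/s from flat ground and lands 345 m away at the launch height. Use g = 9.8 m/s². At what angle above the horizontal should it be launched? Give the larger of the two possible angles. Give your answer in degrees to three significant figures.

56.7°

From R = (v₀²/g) sin 2θ: sin 2θ = 9.80 × 345 / 3684.5 = 0.9176.
2θ = 66.58° or 180° − 66.58° = 113.4°, so θ = 33.29° or 56.71°.
The larger angle is 56.71°.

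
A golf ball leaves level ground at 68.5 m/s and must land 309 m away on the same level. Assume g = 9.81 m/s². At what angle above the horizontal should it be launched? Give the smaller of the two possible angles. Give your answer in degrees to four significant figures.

From R = (v₀²/g) sin 2θ: sin 2θ = 9.81 × 309 / 4692.2 = 0.6460.
2θ = 40.24° or 180° − 40.24° = 139.8°, so θ = 20.12° or 69.88°.
The smaller angle is 20.12°.

20.12°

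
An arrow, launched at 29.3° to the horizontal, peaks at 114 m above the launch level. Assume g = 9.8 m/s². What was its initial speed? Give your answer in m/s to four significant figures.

At the peak v_y = 0, so v_y0 = √(2gH) = √(2 × 9.80 × 114) = 47.27 m/s.
v_y0 = v₀ sin θ ⇒ v₀ = 47.27 / sin 29.3° = 96.59 m/s.

96.59 m/s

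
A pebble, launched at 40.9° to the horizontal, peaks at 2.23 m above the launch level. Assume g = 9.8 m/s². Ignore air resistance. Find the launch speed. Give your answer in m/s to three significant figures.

At the peak v_y = 0, so v_y0 = √(2gH) = √(2 × 9.80 × 2.23) = 6.611 m/s.
v_y0 = v₀ sin θ ⇒ v₀ = 6.611 / sin 40.9° = 10.10 m/s.

10.1 m/s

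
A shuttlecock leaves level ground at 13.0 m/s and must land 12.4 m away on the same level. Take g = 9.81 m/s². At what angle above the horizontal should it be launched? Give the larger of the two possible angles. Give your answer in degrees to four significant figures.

66.98°

Level-ground range R = v₀² sin(2θ)/g ⇒ sin(2θ) = gR/v₀² = 9.81 × 12.4 / 13.0² = 0.7198.
2θ = 46.04° or 180° − 46.04° = 134.0°, so θ = 23.02° or 66.98°.
The larger angle is 66.98°.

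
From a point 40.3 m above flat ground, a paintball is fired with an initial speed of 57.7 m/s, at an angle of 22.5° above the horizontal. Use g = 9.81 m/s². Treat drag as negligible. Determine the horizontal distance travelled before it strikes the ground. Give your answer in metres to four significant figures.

314.3 m

Resolve: vₓ = 57.70 cos 22.5° = 53.31 m/s and v_y0 = 57.70 sin 22.5° = 22.08 m/s.
Vertical motion (up positive, ground at y = 0): 4.905 t² − (22.08) t − 40.3 = 0, so t = (22.08 + √(22.08² + 2·9.81·40.3)) / 9.81 = (22.08 + 35.75) / 9.81 = 5.895 s.
Horizontal distance: R = vₓ t = 53.31 × 5.895 = 314.3 m.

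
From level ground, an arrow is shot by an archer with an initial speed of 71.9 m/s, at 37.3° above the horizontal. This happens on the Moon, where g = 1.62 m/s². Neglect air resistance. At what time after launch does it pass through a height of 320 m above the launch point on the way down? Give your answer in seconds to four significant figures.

45.01 s

vₓ = 71.90 cos 37.3° = 57.19 m/s; v_y0 = 71.90 sin 37.3° = 43.57 m/s.
Height y(t) = 43.57 t − 0.8100 t² = 320 gives 0.8100 t² − 43.57 t + 320 = 0.
t = [43.57 ± √(43.57² − 2·1.62·320)] / 1.62 = (43.57 ± 29.35) / 1.62, so t = 8.776 s or t = 45.01 s.
The descending-branch root is 45.01 s.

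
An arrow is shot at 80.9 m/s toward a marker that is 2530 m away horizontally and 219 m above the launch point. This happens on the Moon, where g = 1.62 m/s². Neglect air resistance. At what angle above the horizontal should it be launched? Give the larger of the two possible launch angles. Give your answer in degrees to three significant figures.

Trajectory: y = x tanθ − g x² (1 + tan²θ)/(2v₀²). With x = 2530, y = 219, v₀ = 80.9, g = 1.62:
792.2 tan²θ − 2530 tanθ + (1011) = 0.
tanθ = [2530 ± √(2530² − 4 × 792.2 × (1011))] / (2 × 792.2) = (2530 ± 1788) / 1584, giving tanθ = 0.4684 or 2.725.
θ = 25.10° or 69.85°; the larger is 69.85°.

69.9°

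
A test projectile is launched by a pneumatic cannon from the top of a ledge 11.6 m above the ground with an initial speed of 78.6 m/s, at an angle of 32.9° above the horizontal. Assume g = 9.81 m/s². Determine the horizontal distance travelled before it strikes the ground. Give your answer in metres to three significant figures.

592 m

Resolve: vₓ = 78.60 cos 32.9° = 65.99 m/s and v_y0 = 78.60 sin 32.9° = 42.69 m/s.
The projectile lands when y = 11.6 + (42.69) t − ½·9.81·t² = 0. Positive root: t = (42.69 + √(42.69² + 2·9.81·11.6)) / 9.81 = (42.69 + 45.28) / 9.81 = 8.968 s.
Horizontal distance: R = vₓ t = 65.99 × 8.968 = 591.8 m.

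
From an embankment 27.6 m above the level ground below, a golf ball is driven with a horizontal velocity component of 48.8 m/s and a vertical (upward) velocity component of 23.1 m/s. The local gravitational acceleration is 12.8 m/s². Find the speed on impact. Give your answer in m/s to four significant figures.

The projectile lands when y = 27.6 + (23.10) t − ½·12.8·t² = 0. Positive root: t = (23.10 + √(23.10² + 2·12.8·27.6)) / 12.8 = (23.10 + 35.22) / 12.8 = 4.556 s.
Vertical velocity at impact: v_y = v_y0 − g t = 23.10 − 12.8 × 4.556 = −35.22 m/s.
Speed: |v| = √(vₓ² + v_y²) = √(48.80² + 35.22²) = 60.18 m/s.

60.18 m/s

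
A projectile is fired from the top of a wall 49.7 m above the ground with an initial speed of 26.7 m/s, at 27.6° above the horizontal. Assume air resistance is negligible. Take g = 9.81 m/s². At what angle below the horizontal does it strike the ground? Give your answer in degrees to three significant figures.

54.8°

Horizontal component vₓ = 26.70 cos 27.6° = 23.66 m/s; vertical v_y0 = 26.70 sin 27.6° = 12.37 m/s.
Vertical motion (up positive, ground at y = 0): 4.905 t² − (12.37) t − 49.7 = 0, so t = (12.37 + √(12.37² + 2·9.81·49.7)) / 9.81 = (12.37 + 33.59) / 9.81 = 4.685 s.
At impact: v_y = v_y0 − g t = −33.59 m/s; vₓ = 23.66 m/s.
Angle below horizontal: arctan(|v_y|/vₓ) = arctan(33.59/23.66) = 54.84°.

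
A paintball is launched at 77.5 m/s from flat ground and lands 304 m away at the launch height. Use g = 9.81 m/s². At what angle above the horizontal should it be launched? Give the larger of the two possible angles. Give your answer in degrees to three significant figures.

75.1°

Level-ground range R = v₀² sin(2θ)/g ⇒ sin(2θ) = gR/v₀² = 9.81 × 304 / 77.5² = 0.4965.
2θ = 29.77° or 180° − 29.77° = 150.2°, so θ = 14.89° or 75.11°.
The larger angle is 75.11°.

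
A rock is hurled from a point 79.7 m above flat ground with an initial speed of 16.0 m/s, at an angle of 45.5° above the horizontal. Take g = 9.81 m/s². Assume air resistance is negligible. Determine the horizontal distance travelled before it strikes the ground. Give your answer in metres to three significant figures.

60.1 m

vₓ = 16.00 cos 45.5° = 11.21 m/s; v_y0 = 16.00 sin 45.5° = 11.41 m/s.
With up positive and y = 0 at the ground: y(t) = 79.7 + (11.41) t − 4.905 t². Setting y = 0 and taking the positive root: t = [11.41 + √(11.41² + 2·9.81·79.7)] / 9.81 = (11.41 + 41.16) / 9.81 = 5.359 s.
Horizontal distance: R = vₓ t = 11.21 × 5.359 = 60.10 m.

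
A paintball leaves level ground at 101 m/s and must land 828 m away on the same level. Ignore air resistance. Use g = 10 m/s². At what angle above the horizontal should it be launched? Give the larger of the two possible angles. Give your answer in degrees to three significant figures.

62.9°

From R = (v₀²/g) sin 2θ: sin 2θ = 10.0 × 828 / 10201 = 0.8117.
2θ = 54.26° or 180° − 54.26° = 125.7°, so θ = 27.13° or 62.87°.
The larger angle is 62.87°.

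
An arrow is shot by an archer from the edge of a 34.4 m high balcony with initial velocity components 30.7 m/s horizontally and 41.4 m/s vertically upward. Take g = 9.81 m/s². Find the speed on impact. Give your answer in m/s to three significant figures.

Vertical motion (up positive, ground at y = 0): 4.905 t² − (41.40) t − 34.4 = 0, so t = (41.40 + √(41.40² + 2·9.81·34.4)) / 9.81 = (41.40 + 48.88) / 9.81 = 9.202 s.
Vertical velocity at impact: v_y = v_y0 − g t = 41.40 − 9.81 × 9.202 = −48.88 m/s.
Speed: |v| = √(vₓ² + v_y²) = √(30.70² + 48.88²) = 57.72 m/s.

57.7 m/s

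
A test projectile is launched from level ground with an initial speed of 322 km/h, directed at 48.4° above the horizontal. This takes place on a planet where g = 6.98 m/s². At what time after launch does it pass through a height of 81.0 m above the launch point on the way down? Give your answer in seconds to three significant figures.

17.9 s

Convert: 322 km/h = 322/3.6 = 89.44 m/s.
vₓ = 89.44 cos 48.4° = 59.38 m/s; v_y0 = 89.44 sin 48.4° = 66.89 m/s.
Require v_y0 t − ½ g t² = 81.0, i.e. 3.490 t² − 66.89 t + 81.0 = 0.
t = [66.89 ± √(66.89² − 2·6.98·81.0)] / 6.98 = (66.89 ± 57.82) / 6.98, so t = 1.299 s or t = 17.87 s.
The descending-branch root is 17.87 s.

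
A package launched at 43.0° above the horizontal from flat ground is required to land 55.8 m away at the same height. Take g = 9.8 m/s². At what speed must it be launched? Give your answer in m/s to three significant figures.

23.4 m/s

Level-ground range: R = v₀² sin(2θ)/g, so v₀ = √(gR / sin 2θ).
v₀ = √(9.80 × 55.8 / sin 86.00°) = √(546.8 / 0.9976) = √548.18 = 23.41 m/s.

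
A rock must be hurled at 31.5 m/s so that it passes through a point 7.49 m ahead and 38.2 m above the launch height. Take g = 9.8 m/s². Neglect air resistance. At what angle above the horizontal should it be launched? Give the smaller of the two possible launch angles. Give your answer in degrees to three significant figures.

81.7°

Trajectory: y = x tanθ − g x² (1 + tan²θ)/(2v₀²). With x = 7.49, y = 38.2, v₀ = 31.5, g = 9.80:
0.2770 tan²θ − 7.49 tanθ + (38.48) = 0.
tanθ = [7.49 ± √(7.49² − 4 × 0.2770 × (38.48))] / (2 × 0.2770) = (7.49 ± 3.669) / 0.5541, giving tanθ = 6.896 or 20.14.
θ = 81.75° or 87.16°; the smaller is 81.75°.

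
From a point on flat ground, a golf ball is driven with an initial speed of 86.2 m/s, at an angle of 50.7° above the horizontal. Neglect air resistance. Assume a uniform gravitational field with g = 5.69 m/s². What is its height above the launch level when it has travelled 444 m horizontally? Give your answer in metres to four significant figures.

354.3 m

vₓ = 86.20 cos 50.7° = 54.60 m/s; v_y0 = 86.20 sin 50.7° = 66.71 m/s.
Time to reach x = 444 m: t = x/vₓ = 444/54.60 = 8.132 s.
Height: y = v_y0 t − ½ g t² = 66.71 × 8.132 − 2.845 × 8.132² = 542.5 − 188.1 = 354.3 m.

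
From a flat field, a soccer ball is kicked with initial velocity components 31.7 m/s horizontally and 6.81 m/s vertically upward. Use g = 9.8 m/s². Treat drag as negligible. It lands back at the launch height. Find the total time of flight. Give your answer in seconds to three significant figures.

1.39 s

Landing at launch height ⇒ T = 2 v_y0 / g = 2 × 6.810 / 9.80 = 1.390 s.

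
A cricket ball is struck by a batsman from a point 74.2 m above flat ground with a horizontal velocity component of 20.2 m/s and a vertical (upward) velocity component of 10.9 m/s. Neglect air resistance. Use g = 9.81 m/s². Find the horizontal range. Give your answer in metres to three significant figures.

104 m

The projectile lands when y = 74.2 + (10.90) t − ½·9.81·t² = 0. Positive root: t = (10.90 + √(10.90² + 2·9.81·74.2)) / 9.81 = (10.90 + 39.68) / 9.81 = 5.156 s.
Horizontal distance: R = vₓ t = 20.20 × 5.156 = 104.2 m.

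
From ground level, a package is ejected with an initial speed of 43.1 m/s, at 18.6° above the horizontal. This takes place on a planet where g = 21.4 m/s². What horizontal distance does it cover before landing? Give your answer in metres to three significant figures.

52.5 m

Resolve: vₓ = 43.10 cos 18.6° = 40.85 m/s and v_y0 = 43.10 sin 18.6° = 13.75 m/s.
Time aloft: T = 2 v_y0 / g = 2 × 13.75 / 21.4 = 1.285 s.
Horizontal distance R = vₓ T = 40.85 × 1.285 = 52.48 m.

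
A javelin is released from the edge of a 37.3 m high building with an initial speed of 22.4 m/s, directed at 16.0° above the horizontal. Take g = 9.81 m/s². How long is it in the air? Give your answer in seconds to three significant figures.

3.46 s

Components: vₓ = 22.40 cos 16.0° = 21.53 m/s, v_y0 = 22.40 sin 16.0° = 6.174 m/s.
Vertical motion (up positive, ground at y = 0): 4.905 t² − (6.174) t − 37.3 = 0, so t = (6.174 + √(6.174² + 2·9.81·37.3)) / 9.81 = (6.174 + 27.75) / 9.81 = 3.458 s.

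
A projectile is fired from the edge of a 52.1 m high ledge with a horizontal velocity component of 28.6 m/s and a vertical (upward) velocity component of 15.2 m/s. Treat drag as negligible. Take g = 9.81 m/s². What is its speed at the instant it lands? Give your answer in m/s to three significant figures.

45.5 m/s

The projectile lands when y = 52.1 + (15.20) t − ½·9.81·t² = 0. Positive root: t = (15.20 + √(15.20² + 2·9.81·52.1)) / 9.81 = (15.20 + 35.40) / 9.81 = 5.158 s.
Vertical velocity at impact: v_y = v_y0 − g t = 15.20 − 9.81 × 5.158 = −35.40 m/s.
Speed: |v| = √(vₓ² + v_y²) = √(28.60² + 35.40²) = 45.51 m/s.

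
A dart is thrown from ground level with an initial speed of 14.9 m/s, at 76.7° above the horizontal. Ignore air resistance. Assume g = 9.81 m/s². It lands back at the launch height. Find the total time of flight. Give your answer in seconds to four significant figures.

Horizontal component vₓ = 14.90 cos 76.7° = 3.428 m/s; vertical v_y0 = 14.90 sin 76.7° = 14.50 m/s.
Landing at launch height ⇒ T = 2 v_y0 / g = 2 × 14.50 / 9.81 = 2.956 s.

2.956 s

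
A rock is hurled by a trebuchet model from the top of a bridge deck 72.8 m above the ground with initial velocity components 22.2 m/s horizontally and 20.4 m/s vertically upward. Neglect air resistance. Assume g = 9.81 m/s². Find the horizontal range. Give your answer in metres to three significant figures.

Vertical motion (up positive, ground at y = 0): 4.905 t² − (20.40) t − 72.8 = 0, so t = (20.40 + √(20.40² + 2·9.81·72.8)) / 9.81 = (20.40 + 42.95) / 9.81 = 6.457 s.
Horizontal distance: R = vₓ t = 22.20 × 6.457 = 143.4 m.

143 m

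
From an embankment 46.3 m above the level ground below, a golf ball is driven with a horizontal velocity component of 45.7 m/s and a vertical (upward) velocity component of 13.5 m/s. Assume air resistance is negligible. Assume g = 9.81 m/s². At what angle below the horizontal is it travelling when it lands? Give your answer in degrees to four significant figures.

35.85°

The projectile lands when y = 46.3 + (13.50) t − ½·9.81·t² = 0. Positive root: t = (13.50 + √(13.50² + 2·9.81·46.3)) / 9.81 = (13.50 + 33.03) / 9.81 = 4.743 s.
At impact: v_y = v_y0 − g t = −33.03 m/s; vₓ = 45.70 m/s.
Angle below horizontal: arctan(|v_y|/vₓ) = arctan(33.03/45.70) = 35.85°.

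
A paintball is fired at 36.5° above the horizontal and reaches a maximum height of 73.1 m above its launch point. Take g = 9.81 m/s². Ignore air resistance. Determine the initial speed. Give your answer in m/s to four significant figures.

At the peak v_y = 0, so v_y0 = √(2gH) = √(2 × 9.81 × 73.1) = 37.87 m/s.
v_y0 = v₀ sin θ ⇒ v₀ = 37.87 / sin 36.5° = 63.67 m/s.

63.67 m/s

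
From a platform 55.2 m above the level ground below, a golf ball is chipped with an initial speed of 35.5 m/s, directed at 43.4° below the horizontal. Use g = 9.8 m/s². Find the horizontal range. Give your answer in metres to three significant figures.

vₓ = 35.50 cos 43.4° = 25.79 m/s; v_y0 = −24.39 m/s (downward).
The projectile lands when y = 55.2 + (−24.39) t − ½·9.80·t² = 0. Positive root: t = (−24.39 + √(24.39² + 2·9.80·55.2)) / 9.80 = (−24.39 + 40.95) / 9.80 = 1.690 s.
Horizontal distance: R = vₓ t = 25.79 × 1.690 = 43.58 m.

43.6 m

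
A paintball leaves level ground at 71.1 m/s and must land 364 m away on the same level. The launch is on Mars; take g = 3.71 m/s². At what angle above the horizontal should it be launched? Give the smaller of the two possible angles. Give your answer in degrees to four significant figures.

R = v₀² sin 2θ / g gives sin 2θ = gR/v₀² = 3.71·364/71.1² = 0.2671.
2θ = 15.49° or 180° − 15.49° = 164.5°, so θ = 7.747° or 82.25°.
The smaller angle is 7.747°.

7.747°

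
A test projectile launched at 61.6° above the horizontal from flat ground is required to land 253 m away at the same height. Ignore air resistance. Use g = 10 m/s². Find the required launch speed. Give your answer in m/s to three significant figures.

From R = (v₀² / g) sin 2θ: v₀ = √(gR / sin 2θ).
v₀ = √(10.0 × 253 / sin 123.2°) = √(2530 / 0.8368) = √3023.6 = 54.99 m/s.

55.0 m/s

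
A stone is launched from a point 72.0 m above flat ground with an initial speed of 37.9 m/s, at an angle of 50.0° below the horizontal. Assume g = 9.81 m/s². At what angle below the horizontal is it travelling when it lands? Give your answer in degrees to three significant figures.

Components: vₓ = 37.90 cos 50.0° = 24.36 m/s, v_y0 = −29.03 m/s (downward).
Vertical motion (up positive, ground at y = 0): 4.905 t² − (−29.03) t − 72.0 = 0, so t = (−29.03 + √(29.03² + 2·9.81·72.0)) / 9.81 = (−29.03 + 47.49) / 9.81 = 1.882 s.
At impact: v_y = v_y0 − g t = −47.49 m/s; vₓ = 24.36 m/s.
Angle below horizontal: arctan(|v_y|/vₓ) = arctan(47.49/24.36) = 62.84°.

62.8°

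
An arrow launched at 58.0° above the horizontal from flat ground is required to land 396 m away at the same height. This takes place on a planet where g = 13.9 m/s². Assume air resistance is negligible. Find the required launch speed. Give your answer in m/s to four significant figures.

Level-ground range: R = v₀² sin(2θ)/g, so v₀ = √(gR / sin 2θ).
v₀ = √(13.9 × 396 / sin 116.0°) = √(5504 / 0.8988) = √6124.2 = 78.26 m/s.

78.26 m/s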